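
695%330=35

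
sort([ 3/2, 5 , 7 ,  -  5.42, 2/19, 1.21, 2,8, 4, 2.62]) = [ - 5.42,2/19,1.21,3/2,2 , 2.62,4,5,7 , 8 ]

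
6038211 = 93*64927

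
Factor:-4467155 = -5^1 * 7^1*11^1* 41^1*283^1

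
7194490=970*7417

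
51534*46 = 2370564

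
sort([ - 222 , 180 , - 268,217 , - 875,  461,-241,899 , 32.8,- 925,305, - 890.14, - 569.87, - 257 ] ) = [-925,-890.14, - 875, - 569.87, - 268, - 257, - 241, - 222, 32.8, 180,217,305,461,899 ]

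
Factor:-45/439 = - 3^2 * 5^1 * 439^( - 1)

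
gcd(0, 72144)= 72144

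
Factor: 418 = 2^1*11^1*19^1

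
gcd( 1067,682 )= 11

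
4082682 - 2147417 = 1935265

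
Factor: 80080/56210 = 2^3*13^1 *73^( - 1) = 104/73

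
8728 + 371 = 9099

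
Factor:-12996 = -2^2*3^2*19^2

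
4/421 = 4/421 = 0.01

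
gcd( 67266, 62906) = 2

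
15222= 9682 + 5540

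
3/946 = 3/946  =  0.00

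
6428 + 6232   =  12660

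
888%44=8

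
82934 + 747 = 83681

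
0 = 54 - 54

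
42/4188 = 7/698 = 0.01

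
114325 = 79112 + 35213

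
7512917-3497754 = 4015163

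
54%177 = 54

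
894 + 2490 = 3384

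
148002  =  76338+71664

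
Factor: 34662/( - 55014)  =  -109^1*173^( - 1 ) = - 109/173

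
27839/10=27839/10 =2783.90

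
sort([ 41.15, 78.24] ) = [ 41.15,78.24 ]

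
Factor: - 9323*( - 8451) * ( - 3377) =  - 3^3 * 11^1*307^1*313^1 * 9323^1= -  266069348721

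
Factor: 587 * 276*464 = 75173568 = 2^6*3^1*23^1 * 29^1*587^1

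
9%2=1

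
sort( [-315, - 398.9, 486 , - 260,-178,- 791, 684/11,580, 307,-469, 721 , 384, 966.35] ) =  [- 791 ,-469, - 398.9 , - 315, - 260, - 178, 684/11,307 , 384,486,580,  721,966.35]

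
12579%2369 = 734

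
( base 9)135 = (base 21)58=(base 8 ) 161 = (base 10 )113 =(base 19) 5I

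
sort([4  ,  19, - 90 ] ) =[  -  90,4,19 ] 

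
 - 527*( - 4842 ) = 2551734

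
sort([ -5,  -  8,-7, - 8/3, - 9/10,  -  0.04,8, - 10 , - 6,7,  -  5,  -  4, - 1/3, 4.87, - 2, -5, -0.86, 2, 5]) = [-10, - 8 ,  -  7,  -  6, - 5,- 5,-5,  -  4, - 8/3,-2,- 9/10, - 0.86, - 1/3,  -  0.04,2,4.87,5,7,8 ] 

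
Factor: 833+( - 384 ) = 449^1  =  449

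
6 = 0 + 6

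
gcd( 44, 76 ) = 4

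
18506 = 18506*1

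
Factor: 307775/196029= 325/207 = 3^( - 2) * 5^2*13^1 * 23^( - 1)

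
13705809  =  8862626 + 4843183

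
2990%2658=332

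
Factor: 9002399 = 7^1 * 523^1*2459^1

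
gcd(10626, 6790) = 14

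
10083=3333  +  6750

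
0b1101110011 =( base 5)12013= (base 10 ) 883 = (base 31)sf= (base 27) 15j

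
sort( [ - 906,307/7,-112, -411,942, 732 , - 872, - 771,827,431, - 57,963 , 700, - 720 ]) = [ - 906,-872, - 771  , - 720, - 411, - 112, - 57,307/7,431,700,  732,827,942, 963 ]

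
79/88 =79/88 = 0.90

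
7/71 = 7/71 =0.10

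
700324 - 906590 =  - 206266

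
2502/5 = 500+ 2/5= 500.40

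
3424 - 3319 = 105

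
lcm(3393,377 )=3393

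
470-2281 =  - 1811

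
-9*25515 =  - 229635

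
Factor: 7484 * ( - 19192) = -2^5*1871^1 * 2399^1 = -  143632928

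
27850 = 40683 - 12833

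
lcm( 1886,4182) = 96186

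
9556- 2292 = 7264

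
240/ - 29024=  - 1+ 1799/1814 = - 0.01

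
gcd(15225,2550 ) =75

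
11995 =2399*5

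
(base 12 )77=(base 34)2n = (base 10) 91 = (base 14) 67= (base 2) 1011011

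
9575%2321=291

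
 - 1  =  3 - 4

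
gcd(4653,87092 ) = 1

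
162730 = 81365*2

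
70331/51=1379 + 2/51 = 1379.04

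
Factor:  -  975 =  - 3^1*5^2*13^1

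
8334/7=8334/7 = 1190.57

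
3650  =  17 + 3633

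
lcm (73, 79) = 5767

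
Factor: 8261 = 11^1*751^1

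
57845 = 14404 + 43441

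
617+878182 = 878799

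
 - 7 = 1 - 8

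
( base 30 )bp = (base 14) 1B5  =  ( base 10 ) 355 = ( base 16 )163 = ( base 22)G3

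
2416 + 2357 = 4773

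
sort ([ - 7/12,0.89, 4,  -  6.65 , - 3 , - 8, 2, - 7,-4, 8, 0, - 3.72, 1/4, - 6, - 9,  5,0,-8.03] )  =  [-9, - 8.03, - 8, - 7, - 6.65,  -  6, - 4, - 3.72, - 3, - 7/12,0, 0, 1/4, 0.89,  2,4, 5, 8 ]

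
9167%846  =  707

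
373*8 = 2984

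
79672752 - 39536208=40136544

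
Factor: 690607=690607^1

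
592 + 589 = 1181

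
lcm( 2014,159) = 6042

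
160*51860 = 8297600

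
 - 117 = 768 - 885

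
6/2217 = 2/739= 0.00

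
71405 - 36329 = 35076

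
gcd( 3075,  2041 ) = 1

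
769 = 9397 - 8628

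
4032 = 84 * 48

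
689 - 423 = 266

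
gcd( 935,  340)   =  85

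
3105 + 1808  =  4913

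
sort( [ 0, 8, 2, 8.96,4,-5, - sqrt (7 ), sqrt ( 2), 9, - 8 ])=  [ - 8, - 5, - sqrt ( 7 ),0, sqrt ( 2 ), 2, 4 , 8, 8.96,9] 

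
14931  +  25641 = 40572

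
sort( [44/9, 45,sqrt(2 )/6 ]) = [ sqrt( 2)/6,44/9,  45 ]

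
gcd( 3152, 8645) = 1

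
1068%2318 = 1068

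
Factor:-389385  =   - 3^2*5^1*17^1*509^1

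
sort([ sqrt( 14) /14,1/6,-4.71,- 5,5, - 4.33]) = [ - 5, -4.71, - 4.33,  1/6,sqrt(14)/14,  5]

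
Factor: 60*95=5700 = 2^2 *3^1 * 5^2*19^1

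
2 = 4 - 2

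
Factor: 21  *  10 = 210= 2^1*  3^1*5^1*7^1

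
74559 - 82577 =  - 8018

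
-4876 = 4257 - 9133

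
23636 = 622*38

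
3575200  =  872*4100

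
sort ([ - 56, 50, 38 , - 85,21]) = [ - 85, - 56, 21,38, 50]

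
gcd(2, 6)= 2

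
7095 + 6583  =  13678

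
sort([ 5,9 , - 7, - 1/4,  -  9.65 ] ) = [ - 9.65 , - 7, - 1/4,5,9 ] 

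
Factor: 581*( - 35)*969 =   -  3^1*5^1*7^2*17^1*19^1*83^1 = - 19704615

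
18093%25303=18093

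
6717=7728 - 1011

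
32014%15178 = 1658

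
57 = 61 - 4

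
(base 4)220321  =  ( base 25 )44H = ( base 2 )101000111001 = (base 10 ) 2617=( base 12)1621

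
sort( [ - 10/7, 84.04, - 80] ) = [ -80, - 10/7,  84.04]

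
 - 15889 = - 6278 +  - 9611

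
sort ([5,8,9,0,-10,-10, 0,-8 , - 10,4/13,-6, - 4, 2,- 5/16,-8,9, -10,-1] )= [-10,-10, - 10, - 10,-8, - 8, -6,-4,-1,-5/16, 0, 0,4/13,2,  5, 8,9, 9 ]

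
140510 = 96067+44443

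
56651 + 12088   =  68739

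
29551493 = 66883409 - 37331916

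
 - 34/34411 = - 1+34377/34411 =-0.00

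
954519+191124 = 1145643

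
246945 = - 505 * (-489)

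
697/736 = 697/736 = 0.95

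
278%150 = 128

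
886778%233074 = 187556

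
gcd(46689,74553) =3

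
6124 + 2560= 8684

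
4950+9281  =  14231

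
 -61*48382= - 2951302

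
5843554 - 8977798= - 3134244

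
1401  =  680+721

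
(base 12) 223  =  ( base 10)315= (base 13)1B3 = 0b100111011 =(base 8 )473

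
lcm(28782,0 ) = 0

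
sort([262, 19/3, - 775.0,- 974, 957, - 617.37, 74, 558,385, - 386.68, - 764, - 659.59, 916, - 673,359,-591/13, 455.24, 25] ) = [-974, - 775.0, - 764, - 673,-659.59, - 617.37 , - 386.68,- 591/13, 19/3,25, 74, 262, 359, 385, 455.24 , 558 , 916, 957]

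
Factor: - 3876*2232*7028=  - 2^7*3^3 * 7^1*17^1*19^1*31^1 * 251^1= - 60800858496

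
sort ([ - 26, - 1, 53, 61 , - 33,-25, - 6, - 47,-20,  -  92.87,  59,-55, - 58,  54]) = [ - 92.87, - 58,-55,-47, - 33  ,-26,  -  25, -20, - 6,-1,  53,54,59,61 ] 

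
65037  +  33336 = 98373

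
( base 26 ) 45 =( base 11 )9A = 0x6d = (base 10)109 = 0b1101101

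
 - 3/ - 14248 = 3/14248 = 0.00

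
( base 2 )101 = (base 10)5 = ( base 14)5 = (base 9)5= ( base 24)5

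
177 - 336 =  - 159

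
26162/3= 26162/3= 8720.67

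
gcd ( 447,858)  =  3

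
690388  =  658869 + 31519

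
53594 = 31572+22022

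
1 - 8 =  - 7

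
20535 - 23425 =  - 2890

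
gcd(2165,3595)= 5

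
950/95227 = 950/95227 = 0.01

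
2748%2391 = 357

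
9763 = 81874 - 72111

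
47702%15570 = 992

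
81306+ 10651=91957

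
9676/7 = 1382+2/7  =  1382.29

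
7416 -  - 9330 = 16746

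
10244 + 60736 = 70980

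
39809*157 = 6250013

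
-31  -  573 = -604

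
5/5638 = 5/5638 = 0.00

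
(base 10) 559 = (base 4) 20233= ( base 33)gv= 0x22F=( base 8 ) 1057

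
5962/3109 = 1 + 2853/3109 = 1.92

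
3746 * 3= 11238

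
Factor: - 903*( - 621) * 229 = 3^4*7^1*23^1*43^1 *229^1 = 128414727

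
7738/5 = 1547+ 3/5 = 1547.60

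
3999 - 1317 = 2682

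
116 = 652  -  536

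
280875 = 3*93625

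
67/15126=67/15126=   0.00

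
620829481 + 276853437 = 897682918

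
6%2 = 0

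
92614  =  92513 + 101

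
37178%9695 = 8093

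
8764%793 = 41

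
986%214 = 130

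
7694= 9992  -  2298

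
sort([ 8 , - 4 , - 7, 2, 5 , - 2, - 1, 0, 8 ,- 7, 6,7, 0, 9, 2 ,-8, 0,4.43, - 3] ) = [ - 8,-7, - 7 , - 4, - 3,- 2,-1,0,0 , 0,2 , 2,4.43 , 5, 6,7,8 , 8,9 ] 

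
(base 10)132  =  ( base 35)3r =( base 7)246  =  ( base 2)10000100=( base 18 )76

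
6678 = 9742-3064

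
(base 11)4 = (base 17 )4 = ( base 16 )4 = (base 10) 4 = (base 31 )4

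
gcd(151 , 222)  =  1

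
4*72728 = 290912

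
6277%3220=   3057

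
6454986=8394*769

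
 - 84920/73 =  - 1164 + 52/73 = - 1163.29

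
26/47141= 26/47141 =0.00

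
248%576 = 248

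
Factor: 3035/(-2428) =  - 5/4 =- 2^(-2)*5^1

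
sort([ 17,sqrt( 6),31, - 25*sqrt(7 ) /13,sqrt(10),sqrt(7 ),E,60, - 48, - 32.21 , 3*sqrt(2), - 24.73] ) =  [ - 48, - 32.21, - 24.73, - 25*sqrt(7 ) /13, sqrt( 6), sqrt(7),E,sqrt(10),3*sqrt( 2),17 , 31,60]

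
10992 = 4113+6879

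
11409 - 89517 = -78108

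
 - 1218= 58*( - 21 )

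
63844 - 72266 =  - 8422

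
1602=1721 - 119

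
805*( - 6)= - 4830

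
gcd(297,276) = 3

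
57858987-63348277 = -5489290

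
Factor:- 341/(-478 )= 2^( - 1)*11^1*31^1 *239^( - 1 ) 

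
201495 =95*2121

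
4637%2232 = 173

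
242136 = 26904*9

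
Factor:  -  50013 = -3^2*5557^1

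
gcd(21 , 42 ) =21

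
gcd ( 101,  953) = 1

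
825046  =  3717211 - 2892165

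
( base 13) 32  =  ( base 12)35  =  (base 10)41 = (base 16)29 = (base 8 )51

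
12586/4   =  6293/2 = 3146.50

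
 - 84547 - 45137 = -129684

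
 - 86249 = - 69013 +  - 17236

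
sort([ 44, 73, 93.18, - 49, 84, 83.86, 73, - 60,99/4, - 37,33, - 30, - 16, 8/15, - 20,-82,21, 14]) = [ - 82, - 60, - 49,  -  37, - 30  , - 20,-16, 8/15, 14,  21, 99/4,33, 44,73,73, 83.86 , 84,93.18]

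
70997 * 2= 141994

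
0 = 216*0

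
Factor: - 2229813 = -3^2 * 109^1 * 2273^1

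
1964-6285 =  - 4321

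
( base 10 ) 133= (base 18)77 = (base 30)4D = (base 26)53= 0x85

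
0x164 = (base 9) 435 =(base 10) 356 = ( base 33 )aq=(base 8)544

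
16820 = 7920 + 8900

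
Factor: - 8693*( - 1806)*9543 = 2^1*3^2*7^1*43^1*3181^1 * 8693^1  =  149820881994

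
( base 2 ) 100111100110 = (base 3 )10110212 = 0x9E6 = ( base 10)2534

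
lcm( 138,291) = 13386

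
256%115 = 26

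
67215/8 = 67215/8 = 8401.88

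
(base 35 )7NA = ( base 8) 22256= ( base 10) 9390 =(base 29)B4N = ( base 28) bra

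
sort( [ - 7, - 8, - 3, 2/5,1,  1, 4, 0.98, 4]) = [ - 8, - 7, - 3, 2/5,  0.98 , 1, 1 , 4, 4]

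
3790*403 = 1527370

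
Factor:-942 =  - 2^1*3^1*157^1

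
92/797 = 92/797 = 0.12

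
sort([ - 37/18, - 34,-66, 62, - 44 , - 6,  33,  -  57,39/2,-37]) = [-66, - 57, - 44, -37, - 34, - 6, - 37/18,  39/2, 33, 62]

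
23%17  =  6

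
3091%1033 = 1025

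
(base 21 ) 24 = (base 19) 28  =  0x2e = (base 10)46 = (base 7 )64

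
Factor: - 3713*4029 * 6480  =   - 2^4 * 3^5*5^1*17^1 * 47^1 *79^2 = -96938706960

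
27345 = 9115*3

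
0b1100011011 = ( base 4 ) 30123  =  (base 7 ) 2214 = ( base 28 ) 10B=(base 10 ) 795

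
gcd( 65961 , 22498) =7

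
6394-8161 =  - 1767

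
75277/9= 8364 + 1/9 = 8364.11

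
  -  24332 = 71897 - 96229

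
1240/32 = 38 + 3/4 = 38.75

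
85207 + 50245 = 135452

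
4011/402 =1337/134  =  9.98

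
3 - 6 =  - 3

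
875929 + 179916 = 1055845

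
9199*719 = 6614081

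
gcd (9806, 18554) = 2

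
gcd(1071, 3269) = 7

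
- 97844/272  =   - 360+19/68 = - 359.72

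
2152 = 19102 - 16950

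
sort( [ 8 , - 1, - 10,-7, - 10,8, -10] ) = [ - 10,  -  10, - 10,  -  7, - 1,8,8]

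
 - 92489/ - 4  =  23122 + 1/4 = 23122.25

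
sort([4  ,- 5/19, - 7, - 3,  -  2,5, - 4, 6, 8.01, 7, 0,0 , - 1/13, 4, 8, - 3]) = [-7, - 4,-3, - 3,-2, - 5/19, - 1/13,0, 0, 4, 4,  5, 6, 7,8, 8.01 ]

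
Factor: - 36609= - 3^1*12203^1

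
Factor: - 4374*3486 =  - 2^2*3^8*7^1*83^1 = - 15247764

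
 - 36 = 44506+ - 44542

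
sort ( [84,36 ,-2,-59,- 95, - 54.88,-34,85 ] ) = [ - 95, - 59 , - 54.88, - 34, - 2,36, 84, 85 ]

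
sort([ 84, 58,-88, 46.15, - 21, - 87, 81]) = [ - 88, - 87, - 21,  46.15, 58,81, 84 ] 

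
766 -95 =671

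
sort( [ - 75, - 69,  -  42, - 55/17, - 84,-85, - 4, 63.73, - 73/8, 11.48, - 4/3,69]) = [  -  85,-84, - 75, - 69, - 42, - 73/8, - 4, - 55/17, - 4/3, 11.48, 63.73, 69 ]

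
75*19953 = 1496475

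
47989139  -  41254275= 6734864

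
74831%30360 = 14111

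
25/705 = 5/141 = 0.04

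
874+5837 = 6711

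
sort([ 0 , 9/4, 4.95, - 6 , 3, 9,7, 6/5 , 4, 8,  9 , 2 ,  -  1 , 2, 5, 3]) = [ - 6,-1,0,6/5, 2, 2, 9/4,3,  3, 4, 4.95,5, 7,8, 9,9 ]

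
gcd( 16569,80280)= 9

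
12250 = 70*175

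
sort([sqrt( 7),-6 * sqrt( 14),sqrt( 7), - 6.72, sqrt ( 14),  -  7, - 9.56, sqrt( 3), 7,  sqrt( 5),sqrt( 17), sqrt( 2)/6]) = [ - 6 *sqrt(14 ), -9.56, - 7, - 6.72, sqrt( 2 )/6, sqrt( 3),sqrt( 5), sqrt( 7),sqrt(7), sqrt( 14), sqrt(17 ),  7]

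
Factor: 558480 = 2^4*3^1*5^1*13^1*179^1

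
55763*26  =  1449838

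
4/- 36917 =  - 1 + 36913/36917= -0.00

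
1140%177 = 78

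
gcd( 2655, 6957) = 9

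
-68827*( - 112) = 7708624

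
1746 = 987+759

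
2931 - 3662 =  - 731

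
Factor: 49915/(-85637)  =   -5^1*29^(-1)*67^1*149^1*2953^( - 1)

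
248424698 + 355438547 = 603863245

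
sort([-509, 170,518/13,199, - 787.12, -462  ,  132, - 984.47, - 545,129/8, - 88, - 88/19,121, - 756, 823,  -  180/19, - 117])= [ - 984.47, - 787.12,-756,  -  545, - 509, - 462,-117 , - 88,  -  180/19, - 88/19, 129/8,518/13, 121,132,170,199, 823]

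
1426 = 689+737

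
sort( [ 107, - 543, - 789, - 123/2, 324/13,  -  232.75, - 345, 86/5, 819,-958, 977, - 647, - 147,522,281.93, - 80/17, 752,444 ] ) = [ - 958, - 789, - 647, - 543, - 345, - 232.75, - 147, - 123/2, - 80/17, 86/5,324/13,107, 281.93,444, 522, 752, 819,  977 ]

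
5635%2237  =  1161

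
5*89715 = 448575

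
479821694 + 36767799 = 516589493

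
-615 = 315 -930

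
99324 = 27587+71737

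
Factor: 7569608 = 2^3* 37^1*107^1*239^1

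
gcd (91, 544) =1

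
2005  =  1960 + 45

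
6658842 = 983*6774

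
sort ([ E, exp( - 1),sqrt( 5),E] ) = [ exp ( - 1),sqrt(5 ), E, E]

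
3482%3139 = 343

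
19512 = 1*19512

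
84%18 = 12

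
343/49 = 7 = 7.00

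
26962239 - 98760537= - 71798298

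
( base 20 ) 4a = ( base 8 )132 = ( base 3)10100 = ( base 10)90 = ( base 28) 36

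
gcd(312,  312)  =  312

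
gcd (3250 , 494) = 26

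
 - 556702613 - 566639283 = -1123341896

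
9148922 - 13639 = 9135283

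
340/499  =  340/499 = 0.68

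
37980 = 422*90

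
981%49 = 1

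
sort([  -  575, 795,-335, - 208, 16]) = [ - 575, - 335, - 208,  16, 795]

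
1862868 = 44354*42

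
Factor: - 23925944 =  - 2^3  *7^1*427249^1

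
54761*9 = 492849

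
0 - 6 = -6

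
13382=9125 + 4257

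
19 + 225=244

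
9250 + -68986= - 59736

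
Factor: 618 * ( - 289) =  - 178602  =  - 2^1* 3^1*17^2*103^1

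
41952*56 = 2349312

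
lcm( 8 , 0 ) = 0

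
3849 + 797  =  4646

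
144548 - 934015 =  -  789467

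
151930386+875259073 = 1027189459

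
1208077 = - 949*( - 1273)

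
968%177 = 83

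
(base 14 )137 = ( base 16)f5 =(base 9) 302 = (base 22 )b3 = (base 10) 245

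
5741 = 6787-1046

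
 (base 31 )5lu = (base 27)7e5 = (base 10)5486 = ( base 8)12556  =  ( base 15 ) 195b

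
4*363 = 1452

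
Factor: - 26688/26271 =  - 64/63 = - 2^6*3^( - 2 )*7^( - 1 )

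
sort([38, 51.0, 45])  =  [38,45,51.0]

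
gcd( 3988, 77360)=4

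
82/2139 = 82/2139 = 0.04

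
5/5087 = 5/5087 = 0.00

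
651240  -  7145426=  - 6494186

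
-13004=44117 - 57121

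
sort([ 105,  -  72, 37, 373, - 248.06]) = [ - 248.06, - 72,37 , 105, 373]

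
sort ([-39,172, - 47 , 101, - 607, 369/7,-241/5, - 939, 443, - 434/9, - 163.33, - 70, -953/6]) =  [ - 939, - 607, - 163.33, - 953/6,-70, - 434/9, - 241/5, - 47, - 39, 369/7, 101,172, 443 ] 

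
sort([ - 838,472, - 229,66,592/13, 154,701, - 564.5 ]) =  [  -  838, -564.5, - 229, 592/13, 66,  154,472, 701]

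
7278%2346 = 240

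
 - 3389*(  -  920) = 3117880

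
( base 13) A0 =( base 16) 82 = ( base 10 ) 130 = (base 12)aa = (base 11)109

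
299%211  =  88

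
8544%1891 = 980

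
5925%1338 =573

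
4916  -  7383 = - 2467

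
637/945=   91/135 = 0.67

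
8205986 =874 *9389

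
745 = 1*745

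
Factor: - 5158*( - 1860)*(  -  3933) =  - 2^3*3^3*5^1 * 19^1*23^1*31^1*2579^1 = - 37732730040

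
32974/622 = 16487/311  =  53.01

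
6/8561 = 6/8561 = 0.00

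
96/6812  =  24/1703=0.01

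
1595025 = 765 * 2085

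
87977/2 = 87977/2 = 43988.50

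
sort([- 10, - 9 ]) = [ - 10, - 9 ] 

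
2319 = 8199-5880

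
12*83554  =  1002648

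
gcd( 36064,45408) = 32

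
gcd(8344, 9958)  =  2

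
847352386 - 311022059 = 536330327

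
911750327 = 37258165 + 874492162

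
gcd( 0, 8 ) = 8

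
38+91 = 129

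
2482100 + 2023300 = 4505400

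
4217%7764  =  4217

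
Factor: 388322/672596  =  209/362=   2^(-1)*11^1 * 19^1 * 181^(-1)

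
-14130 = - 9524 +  - 4606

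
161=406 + -245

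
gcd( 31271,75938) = 1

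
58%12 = 10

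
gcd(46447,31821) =1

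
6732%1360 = 1292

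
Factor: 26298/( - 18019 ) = -2^1 * 3^3*37^( - 1 )= - 54/37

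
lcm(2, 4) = 4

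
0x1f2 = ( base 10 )498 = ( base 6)2150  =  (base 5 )3443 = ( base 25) JN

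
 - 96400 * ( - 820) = 79048000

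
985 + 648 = 1633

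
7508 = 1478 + 6030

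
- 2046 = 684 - 2730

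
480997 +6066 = 487063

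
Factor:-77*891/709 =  - 3^4*7^1*11^2*709^( - 1)= - 68607/709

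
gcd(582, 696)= 6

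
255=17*15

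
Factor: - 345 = - 3^1*5^1*23^1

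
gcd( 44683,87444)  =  1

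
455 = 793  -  338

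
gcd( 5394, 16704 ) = 174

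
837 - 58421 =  - 57584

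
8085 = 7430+655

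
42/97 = 42/97 = 0.43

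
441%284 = 157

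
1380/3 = 460 = 460.00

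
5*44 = 220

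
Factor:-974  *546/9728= -2^(-7 )*3^1 * 7^1*13^1*19^( -1 )*487^1 = -132951/2432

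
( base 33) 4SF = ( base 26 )7LH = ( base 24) 94F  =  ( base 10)5295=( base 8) 12257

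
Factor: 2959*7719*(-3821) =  - 3^1*11^1*31^1 *83^1 * 269^1*3821^1 = - 87273630741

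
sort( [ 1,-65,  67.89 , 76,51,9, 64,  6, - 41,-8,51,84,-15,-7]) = [-65,-41, - 15,-8, - 7, 1, 6,9,51, 51,  64,67.89, 76,  84]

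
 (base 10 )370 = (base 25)EK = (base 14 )1c6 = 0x172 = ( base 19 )109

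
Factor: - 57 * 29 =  - 3^1 * 19^1*29^1 = -  1653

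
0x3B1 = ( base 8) 1661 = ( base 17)34A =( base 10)945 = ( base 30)11F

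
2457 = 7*351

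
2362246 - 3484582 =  - 1122336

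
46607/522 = 89 + 149/522 = 89.29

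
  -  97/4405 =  -1 + 4308/4405 = - 0.02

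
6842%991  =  896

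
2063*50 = 103150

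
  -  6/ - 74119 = 6/74119 = 0.00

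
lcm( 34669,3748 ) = 138676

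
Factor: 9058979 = 9058979^1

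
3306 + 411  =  3717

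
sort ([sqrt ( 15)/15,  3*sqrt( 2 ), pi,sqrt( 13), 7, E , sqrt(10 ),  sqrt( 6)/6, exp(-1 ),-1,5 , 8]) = [ - 1,sqrt (15)/15, exp( - 1) , sqrt(6) /6,E,pi, sqrt(10),sqrt(13 ),3 * sqrt( 2 ), 5, 7 , 8 ]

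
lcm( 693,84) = 2772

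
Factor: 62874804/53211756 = 13^( - 1)*347^( - 1 )*983^( -1 )*5239567^1  =  5239567/4434313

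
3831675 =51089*75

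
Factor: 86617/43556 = 2^ ( - 2)*37^1*2341^1*10889^( - 1)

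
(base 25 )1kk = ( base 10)1145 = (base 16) 479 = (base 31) 15t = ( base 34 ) XN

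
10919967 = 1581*6907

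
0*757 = 0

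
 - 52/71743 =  - 1 + 71691/71743  =  - 0.00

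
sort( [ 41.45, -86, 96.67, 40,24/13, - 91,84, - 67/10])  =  [ - 91, - 86, - 67/10, 24/13,  40, 41.45, 84,96.67 ]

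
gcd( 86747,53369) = 1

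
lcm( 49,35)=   245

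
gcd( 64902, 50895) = 87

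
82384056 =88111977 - 5727921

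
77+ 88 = 165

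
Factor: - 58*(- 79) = 4582 = 2^1 * 29^1 * 79^1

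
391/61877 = 391/61877=0.01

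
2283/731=2283/731 = 3.12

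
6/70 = 3/35= 0.09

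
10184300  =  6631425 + 3552875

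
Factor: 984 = 2^3*3^1*41^1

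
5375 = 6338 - 963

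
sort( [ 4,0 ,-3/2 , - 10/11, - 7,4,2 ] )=[ - 7, - 3/2, - 10/11,0, 2, 4, 4 ] 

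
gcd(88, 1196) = 4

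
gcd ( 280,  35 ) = 35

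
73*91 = 6643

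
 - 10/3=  - 4 + 2/3 = - 3.33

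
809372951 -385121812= 424251139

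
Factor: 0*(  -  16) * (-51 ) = 0 = 0^1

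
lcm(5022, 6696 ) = 20088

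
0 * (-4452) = 0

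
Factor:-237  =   - 3^1*79^1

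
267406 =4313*62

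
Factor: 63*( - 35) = - 3^2*5^1*7^2 = - 2205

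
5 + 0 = 5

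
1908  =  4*477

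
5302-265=5037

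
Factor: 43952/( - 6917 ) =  - 2^4*41^1*67^1*6917^( - 1) 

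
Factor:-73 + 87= 14 = 2^1*7^1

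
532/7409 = 532/7409 =0.07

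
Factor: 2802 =2^1*3^1*467^1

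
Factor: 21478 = 2^1 * 10739^1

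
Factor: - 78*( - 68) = 5304 = 2^3 * 3^1 * 13^1*17^1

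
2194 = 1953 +241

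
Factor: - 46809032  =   - 2^3*433^1*13513^1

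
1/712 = 1/712 = 0.00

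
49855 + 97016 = 146871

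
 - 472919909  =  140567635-613487544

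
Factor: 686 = 2^1*7^3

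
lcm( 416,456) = 23712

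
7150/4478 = 1 + 1336/2239 = 1.60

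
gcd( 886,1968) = 2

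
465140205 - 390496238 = 74643967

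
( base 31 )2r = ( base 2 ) 1011001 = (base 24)3H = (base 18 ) 4H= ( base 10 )89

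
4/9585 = 4/9585 = 0.00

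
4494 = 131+4363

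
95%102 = 95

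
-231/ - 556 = 231/556=0.42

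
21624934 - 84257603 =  - 62632669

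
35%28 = 7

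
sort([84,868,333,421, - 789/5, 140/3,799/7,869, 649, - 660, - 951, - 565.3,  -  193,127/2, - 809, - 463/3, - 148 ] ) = [  -  951, - 809, - 660, -565.3, - 193,-789/5,-463/3, -148,140/3,127/2,84, 799/7, 333,421,649, 868,  869 ]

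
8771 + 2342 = 11113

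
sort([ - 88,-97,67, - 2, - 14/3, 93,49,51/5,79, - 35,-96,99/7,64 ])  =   [ - 97, - 96, - 88, - 35, - 14/3, - 2, 51/5, 99/7, 49 , 64, 67,79,93]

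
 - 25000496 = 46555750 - 71556246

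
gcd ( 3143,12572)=3143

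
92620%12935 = 2075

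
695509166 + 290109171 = 985618337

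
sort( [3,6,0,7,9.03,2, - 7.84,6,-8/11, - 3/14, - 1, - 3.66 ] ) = [ - 7.84, - 3.66, - 1, - 8/11, - 3/14,0,2,3,6, 6, 7,  9.03 ] 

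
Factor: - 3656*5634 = - 20597904 =- 2^4*3^2*313^1*457^1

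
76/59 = 1 + 17/59 = 1.29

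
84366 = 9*9374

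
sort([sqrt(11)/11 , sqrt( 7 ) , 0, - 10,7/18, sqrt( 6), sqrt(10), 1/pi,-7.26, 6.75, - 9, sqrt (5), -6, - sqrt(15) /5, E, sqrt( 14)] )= [- 10, - 9 , - 7.26, - 6,  -  sqrt(15 ) /5,0,sqrt(11 ) /11,1/pi, 7/18,sqrt(5), sqrt(6 ), sqrt ( 7 ), E, sqrt (10) , sqrt( 14),6.75 ] 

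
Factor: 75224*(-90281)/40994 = -3395648972/20497=- 2^2*103^( - 1)* 199^( - 1 )*9403^1*90281^1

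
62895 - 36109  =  26786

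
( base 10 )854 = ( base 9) 1148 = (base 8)1526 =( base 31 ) rh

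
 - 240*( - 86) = 20640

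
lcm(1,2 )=2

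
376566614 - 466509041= - 89942427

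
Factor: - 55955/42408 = - 2^( - 3 )*3^ (-2 )*5^1*19^1 = - 95/72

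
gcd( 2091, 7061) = 1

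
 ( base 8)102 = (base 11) 60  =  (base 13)51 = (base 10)66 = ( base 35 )1V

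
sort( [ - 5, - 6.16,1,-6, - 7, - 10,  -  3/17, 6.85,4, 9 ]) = [-10, - 7, - 6.16,- 6 , - 5, - 3/17,1, 4,6.85,9]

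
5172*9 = 46548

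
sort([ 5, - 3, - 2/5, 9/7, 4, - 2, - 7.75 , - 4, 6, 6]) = [ - 7.75, - 4, - 3, - 2,-2/5,  9/7, 4, 5, 6, 6 ]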